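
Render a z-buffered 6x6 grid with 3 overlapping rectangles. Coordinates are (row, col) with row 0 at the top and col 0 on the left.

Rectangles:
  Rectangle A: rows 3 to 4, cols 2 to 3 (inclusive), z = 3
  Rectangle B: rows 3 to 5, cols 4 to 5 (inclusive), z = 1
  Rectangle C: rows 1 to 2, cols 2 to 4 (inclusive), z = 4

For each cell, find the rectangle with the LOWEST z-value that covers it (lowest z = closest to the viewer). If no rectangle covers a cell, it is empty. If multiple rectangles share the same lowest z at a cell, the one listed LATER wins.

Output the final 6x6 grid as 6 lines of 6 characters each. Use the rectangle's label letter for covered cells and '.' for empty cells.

......
..CCC.
..CCC.
..AABB
..AABB
....BB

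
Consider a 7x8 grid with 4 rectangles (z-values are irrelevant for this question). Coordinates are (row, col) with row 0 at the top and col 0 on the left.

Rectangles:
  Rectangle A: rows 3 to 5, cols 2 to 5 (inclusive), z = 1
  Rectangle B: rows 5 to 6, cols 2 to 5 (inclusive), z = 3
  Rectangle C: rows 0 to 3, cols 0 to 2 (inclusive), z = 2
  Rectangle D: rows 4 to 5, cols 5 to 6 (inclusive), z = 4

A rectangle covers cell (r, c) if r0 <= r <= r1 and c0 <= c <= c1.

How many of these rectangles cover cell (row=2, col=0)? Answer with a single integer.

Check cell (2,0):
  A: rows 3-5 cols 2-5 -> outside (row miss)
  B: rows 5-6 cols 2-5 -> outside (row miss)
  C: rows 0-3 cols 0-2 -> covers
  D: rows 4-5 cols 5-6 -> outside (row miss)
Count covering = 1

Answer: 1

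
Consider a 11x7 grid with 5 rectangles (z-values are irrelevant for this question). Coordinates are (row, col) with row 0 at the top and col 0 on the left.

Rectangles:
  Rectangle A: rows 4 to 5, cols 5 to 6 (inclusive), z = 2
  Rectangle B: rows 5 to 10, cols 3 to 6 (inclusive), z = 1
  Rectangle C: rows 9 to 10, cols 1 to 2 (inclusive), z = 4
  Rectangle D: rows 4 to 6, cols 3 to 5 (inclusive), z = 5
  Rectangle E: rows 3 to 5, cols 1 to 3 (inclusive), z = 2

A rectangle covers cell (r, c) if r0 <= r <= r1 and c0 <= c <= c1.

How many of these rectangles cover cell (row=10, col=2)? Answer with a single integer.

Check cell (10,2):
  A: rows 4-5 cols 5-6 -> outside (row miss)
  B: rows 5-10 cols 3-6 -> outside (col miss)
  C: rows 9-10 cols 1-2 -> covers
  D: rows 4-6 cols 3-5 -> outside (row miss)
  E: rows 3-5 cols 1-3 -> outside (row miss)
Count covering = 1

Answer: 1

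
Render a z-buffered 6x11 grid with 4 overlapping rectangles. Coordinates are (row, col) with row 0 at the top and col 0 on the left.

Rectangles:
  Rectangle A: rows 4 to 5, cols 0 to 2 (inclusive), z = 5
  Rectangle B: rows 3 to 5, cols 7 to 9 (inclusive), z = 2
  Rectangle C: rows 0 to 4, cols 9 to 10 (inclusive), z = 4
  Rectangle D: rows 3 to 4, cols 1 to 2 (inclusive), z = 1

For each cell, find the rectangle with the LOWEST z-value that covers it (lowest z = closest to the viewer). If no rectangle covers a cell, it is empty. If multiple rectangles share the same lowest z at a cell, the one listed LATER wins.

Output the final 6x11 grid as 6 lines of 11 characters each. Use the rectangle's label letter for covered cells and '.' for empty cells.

.........CC
.........CC
.........CC
.DD....BBBC
ADD....BBBC
AAA....BBB.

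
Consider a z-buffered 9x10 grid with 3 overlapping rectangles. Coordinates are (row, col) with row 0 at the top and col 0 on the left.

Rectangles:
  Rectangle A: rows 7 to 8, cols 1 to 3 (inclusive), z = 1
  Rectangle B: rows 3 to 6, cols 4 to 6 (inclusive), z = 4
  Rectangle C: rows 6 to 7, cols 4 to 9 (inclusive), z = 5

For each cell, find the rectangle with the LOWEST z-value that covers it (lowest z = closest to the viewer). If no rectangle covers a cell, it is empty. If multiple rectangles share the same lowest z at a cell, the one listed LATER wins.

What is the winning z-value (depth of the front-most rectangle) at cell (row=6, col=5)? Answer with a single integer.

Answer: 4

Derivation:
Check cell (6,5):
  A: rows 7-8 cols 1-3 -> outside (row miss)
  B: rows 3-6 cols 4-6 z=4 -> covers; best now B (z=4)
  C: rows 6-7 cols 4-9 z=5 -> covers; best now B (z=4)
Winner: B at z=4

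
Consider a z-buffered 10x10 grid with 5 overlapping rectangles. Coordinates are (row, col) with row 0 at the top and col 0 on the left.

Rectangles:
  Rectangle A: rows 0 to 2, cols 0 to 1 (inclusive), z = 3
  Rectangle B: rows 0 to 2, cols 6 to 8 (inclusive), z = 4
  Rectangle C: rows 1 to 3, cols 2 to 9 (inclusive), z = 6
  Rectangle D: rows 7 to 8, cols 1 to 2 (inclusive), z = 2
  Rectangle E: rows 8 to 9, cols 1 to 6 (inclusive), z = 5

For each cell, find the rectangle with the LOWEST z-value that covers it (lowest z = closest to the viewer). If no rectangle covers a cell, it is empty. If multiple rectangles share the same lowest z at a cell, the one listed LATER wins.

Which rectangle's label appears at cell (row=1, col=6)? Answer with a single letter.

Check cell (1,6):
  A: rows 0-2 cols 0-1 -> outside (col miss)
  B: rows 0-2 cols 6-8 z=4 -> covers; best now B (z=4)
  C: rows 1-3 cols 2-9 z=6 -> covers; best now B (z=4)
  D: rows 7-8 cols 1-2 -> outside (row miss)
  E: rows 8-9 cols 1-6 -> outside (row miss)
Winner: B at z=4

Answer: B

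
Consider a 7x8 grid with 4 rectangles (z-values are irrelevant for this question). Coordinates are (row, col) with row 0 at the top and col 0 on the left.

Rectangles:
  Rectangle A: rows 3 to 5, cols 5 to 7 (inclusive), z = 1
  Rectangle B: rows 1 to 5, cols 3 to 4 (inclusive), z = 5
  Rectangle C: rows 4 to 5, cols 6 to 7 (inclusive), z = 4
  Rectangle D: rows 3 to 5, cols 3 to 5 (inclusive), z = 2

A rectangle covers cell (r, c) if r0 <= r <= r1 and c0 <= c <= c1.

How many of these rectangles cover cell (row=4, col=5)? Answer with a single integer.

Check cell (4,5):
  A: rows 3-5 cols 5-7 -> covers
  B: rows 1-5 cols 3-4 -> outside (col miss)
  C: rows 4-5 cols 6-7 -> outside (col miss)
  D: rows 3-5 cols 3-5 -> covers
Count covering = 2

Answer: 2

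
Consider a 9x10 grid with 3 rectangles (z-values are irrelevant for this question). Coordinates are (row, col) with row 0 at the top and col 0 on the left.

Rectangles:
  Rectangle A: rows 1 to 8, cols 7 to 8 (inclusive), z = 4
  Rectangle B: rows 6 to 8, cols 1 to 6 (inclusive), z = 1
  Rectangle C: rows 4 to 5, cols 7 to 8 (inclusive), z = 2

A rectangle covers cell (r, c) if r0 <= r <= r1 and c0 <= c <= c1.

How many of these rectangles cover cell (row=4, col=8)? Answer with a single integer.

Check cell (4,8):
  A: rows 1-8 cols 7-8 -> covers
  B: rows 6-8 cols 1-6 -> outside (row miss)
  C: rows 4-5 cols 7-8 -> covers
Count covering = 2

Answer: 2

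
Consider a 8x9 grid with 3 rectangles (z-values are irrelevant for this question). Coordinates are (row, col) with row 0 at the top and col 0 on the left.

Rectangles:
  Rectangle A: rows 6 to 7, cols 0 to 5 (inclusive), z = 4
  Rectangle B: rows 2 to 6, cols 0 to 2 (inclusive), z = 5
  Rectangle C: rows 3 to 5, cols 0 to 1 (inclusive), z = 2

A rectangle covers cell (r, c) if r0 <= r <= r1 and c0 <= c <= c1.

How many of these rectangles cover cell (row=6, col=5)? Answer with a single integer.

Check cell (6,5):
  A: rows 6-7 cols 0-5 -> covers
  B: rows 2-6 cols 0-2 -> outside (col miss)
  C: rows 3-5 cols 0-1 -> outside (row miss)
Count covering = 1

Answer: 1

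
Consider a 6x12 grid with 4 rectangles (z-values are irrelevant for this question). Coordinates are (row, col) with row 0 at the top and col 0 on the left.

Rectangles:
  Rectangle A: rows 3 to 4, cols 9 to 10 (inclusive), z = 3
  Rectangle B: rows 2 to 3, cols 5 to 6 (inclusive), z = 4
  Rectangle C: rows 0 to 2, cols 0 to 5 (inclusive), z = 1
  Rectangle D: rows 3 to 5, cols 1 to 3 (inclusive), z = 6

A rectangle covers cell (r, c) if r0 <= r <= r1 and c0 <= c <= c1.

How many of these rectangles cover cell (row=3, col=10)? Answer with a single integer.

Check cell (3,10):
  A: rows 3-4 cols 9-10 -> covers
  B: rows 2-3 cols 5-6 -> outside (col miss)
  C: rows 0-2 cols 0-5 -> outside (row miss)
  D: rows 3-5 cols 1-3 -> outside (col miss)
Count covering = 1

Answer: 1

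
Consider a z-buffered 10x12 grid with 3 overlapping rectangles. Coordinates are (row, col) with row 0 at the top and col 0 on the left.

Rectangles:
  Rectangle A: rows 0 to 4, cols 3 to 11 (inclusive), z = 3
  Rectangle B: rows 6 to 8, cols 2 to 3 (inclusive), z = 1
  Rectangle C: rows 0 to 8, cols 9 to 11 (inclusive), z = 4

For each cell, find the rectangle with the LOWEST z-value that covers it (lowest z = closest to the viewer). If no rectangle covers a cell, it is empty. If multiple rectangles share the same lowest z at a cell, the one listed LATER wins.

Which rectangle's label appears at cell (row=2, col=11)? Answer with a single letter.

Check cell (2,11):
  A: rows 0-4 cols 3-11 z=3 -> covers; best now A (z=3)
  B: rows 6-8 cols 2-3 -> outside (row miss)
  C: rows 0-8 cols 9-11 z=4 -> covers; best now A (z=3)
Winner: A at z=3

Answer: A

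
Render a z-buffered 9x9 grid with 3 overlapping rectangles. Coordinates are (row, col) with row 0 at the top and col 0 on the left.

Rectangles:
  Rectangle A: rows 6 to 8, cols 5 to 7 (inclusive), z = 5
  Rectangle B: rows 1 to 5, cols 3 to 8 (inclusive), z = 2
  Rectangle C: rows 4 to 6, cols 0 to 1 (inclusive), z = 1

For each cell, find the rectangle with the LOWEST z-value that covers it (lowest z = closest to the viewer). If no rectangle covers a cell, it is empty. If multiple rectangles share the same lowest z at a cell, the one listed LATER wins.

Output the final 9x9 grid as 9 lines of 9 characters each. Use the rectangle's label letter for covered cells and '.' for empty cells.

.........
...BBBBBB
...BBBBBB
...BBBBBB
CC.BBBBBB
CC.BBBBBB
CC...AAA.
.....AAA.
.....AAA.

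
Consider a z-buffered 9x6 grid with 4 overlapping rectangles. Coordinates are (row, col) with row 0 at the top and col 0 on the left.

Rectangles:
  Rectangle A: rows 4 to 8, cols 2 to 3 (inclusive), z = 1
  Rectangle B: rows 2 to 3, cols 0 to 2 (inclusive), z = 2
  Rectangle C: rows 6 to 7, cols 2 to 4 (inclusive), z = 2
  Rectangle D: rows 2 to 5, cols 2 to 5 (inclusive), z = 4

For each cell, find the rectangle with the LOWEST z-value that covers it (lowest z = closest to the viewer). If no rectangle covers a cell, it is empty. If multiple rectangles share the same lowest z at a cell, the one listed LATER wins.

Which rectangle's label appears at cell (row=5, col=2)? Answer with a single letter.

Answer: A

Derivation:
Check cell (5,2):
  A: rows 4-8 cols 2-3 z=1 -> covers; best now A (z=1)
  B: rows 2-3 cols 0-2 -> outside (row miss)
  C: rows 6-7 cols 2-4 -> outside (row miss)
  D: rows 2-5 cols 2-5 z=4 -> covers; best now A (z=1)
Winner: A at z=1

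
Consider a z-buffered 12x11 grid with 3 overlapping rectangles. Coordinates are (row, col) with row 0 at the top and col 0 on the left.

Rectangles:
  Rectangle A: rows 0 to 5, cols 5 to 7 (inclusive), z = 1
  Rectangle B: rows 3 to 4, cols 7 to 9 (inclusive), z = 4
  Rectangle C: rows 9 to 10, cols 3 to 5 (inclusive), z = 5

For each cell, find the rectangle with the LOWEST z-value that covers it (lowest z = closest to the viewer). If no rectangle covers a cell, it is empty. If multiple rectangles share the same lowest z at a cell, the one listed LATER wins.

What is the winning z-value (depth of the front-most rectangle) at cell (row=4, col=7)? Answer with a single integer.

Answer: 1

Derivation:
Check cell (4,7):
  A: rows 0-5 cols 5-7 z=1 -> covers; best now A (z=1)
  B: rows 3-4 cols 7-9 z=4 -> covers; best now A (z=1)
  C: rows 9-10 cols 3-5 -> outside (row miss)
Winner: A at z=1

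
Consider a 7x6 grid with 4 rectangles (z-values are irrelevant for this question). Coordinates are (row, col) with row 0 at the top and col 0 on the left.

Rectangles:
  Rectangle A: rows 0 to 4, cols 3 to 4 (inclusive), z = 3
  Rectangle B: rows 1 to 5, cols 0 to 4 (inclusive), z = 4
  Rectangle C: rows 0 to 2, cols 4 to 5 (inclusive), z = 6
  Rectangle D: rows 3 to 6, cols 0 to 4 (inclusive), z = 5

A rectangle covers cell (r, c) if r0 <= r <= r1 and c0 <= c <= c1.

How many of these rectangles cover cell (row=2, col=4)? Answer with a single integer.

Check cell (2,4):
  A: rows 0-4 cols 3-4 -> covers
  B: rows 1-5 cols 0-4 -> covers
  C: rows 0-2 cols 4-5 -> covers
  D: rows 3-6 cols 0-4 -> outside (row miss)
Count covering = 3

Answer: 3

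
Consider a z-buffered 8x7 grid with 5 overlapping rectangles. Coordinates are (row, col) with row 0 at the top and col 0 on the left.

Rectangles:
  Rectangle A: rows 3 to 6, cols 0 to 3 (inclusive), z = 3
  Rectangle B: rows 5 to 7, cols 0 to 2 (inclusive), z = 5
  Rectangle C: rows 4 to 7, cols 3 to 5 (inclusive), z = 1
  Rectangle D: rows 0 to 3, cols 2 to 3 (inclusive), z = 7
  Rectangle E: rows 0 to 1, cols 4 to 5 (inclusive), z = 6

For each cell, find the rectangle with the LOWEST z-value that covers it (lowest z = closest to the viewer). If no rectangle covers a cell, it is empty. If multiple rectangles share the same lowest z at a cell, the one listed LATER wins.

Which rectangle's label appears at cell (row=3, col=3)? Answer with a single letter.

Check cell (3,3):
  A: rows 3-6 cols 0-3 z=3 -> covers; best now A (z=3)
  B: rows 5-7 cols 0-2 -> outside (row miss)
  C: rows 4-7 cols 3-5 -> outside (row miss)
  D: rows 0-3 cols 2-3 z=7 -> covers; best now A (z=3)
  E: rows 0-1 cols 4-5 -> outside (row miss)
Winner: A at z=3

Answer: A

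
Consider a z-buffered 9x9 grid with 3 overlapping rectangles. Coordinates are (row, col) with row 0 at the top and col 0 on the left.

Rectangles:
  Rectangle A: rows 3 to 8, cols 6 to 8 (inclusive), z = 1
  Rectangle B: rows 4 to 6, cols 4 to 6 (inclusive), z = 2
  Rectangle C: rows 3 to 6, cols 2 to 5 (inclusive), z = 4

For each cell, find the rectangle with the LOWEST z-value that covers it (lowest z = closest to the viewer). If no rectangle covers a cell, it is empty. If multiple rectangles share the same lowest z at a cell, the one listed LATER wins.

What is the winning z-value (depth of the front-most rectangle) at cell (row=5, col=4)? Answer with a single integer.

Answer: 2

Derivation:
Check cell (5,4):
  A: rows 3-8 cols 6-8 -> outside (col miss)
  B: rows 4-6 cols 4-6 z=2 -> covers; best now B (z=2)
  C: rows 3-6 cols 2-5 z=4 -> covers; best now B (z=2)
Winner: B at z=2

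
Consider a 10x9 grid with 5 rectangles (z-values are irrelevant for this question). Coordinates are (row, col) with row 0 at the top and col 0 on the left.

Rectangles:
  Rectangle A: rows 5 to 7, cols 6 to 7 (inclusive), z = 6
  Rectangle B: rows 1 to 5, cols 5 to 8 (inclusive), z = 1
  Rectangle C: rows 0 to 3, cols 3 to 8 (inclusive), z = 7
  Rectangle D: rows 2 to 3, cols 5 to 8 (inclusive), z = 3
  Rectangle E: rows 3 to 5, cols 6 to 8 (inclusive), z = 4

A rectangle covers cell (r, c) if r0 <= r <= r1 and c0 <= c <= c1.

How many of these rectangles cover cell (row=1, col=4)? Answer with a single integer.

Answer: 1

Derivation:
Check cell (1,4):
  A: rows 5-7 cols 6-7 -> outside (row miss)
  B: rows 1-5 cols 5-8 -> outside (col miss)
  C: rows 0-3 cols 3-8 -> covers
  D: rows 2-3 cols 5-8 -> outside (row miss)
  E: rows 3-5 cols 6-8 -> outside (row miss)
Count covering = 1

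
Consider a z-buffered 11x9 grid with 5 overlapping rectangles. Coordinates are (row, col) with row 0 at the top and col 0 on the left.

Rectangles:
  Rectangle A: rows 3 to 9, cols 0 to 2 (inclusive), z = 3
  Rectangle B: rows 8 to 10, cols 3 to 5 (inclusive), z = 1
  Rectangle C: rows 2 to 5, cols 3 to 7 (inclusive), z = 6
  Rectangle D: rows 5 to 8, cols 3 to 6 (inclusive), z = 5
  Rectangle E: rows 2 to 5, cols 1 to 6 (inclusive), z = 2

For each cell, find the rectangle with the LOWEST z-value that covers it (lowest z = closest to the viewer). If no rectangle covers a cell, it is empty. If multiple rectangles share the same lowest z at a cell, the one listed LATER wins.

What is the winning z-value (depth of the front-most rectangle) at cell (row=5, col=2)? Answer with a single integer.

Check cell (5,2):
  A: rows 3-9 cols 0-2 z=3 -> covers; best now A (z=3)
  B: rows 8-10 cols 3-5 -> outside (row miss)
  C: rows 2-5 cols 3-7 -> outside (col miss)
  D: rows 5-8 cols 3-6 -> outside (col miss)
  E: rows 2-5 cols 1-6 z=2 -> covers; best now E (z=2)
Winner: E at z=2

Answer: 2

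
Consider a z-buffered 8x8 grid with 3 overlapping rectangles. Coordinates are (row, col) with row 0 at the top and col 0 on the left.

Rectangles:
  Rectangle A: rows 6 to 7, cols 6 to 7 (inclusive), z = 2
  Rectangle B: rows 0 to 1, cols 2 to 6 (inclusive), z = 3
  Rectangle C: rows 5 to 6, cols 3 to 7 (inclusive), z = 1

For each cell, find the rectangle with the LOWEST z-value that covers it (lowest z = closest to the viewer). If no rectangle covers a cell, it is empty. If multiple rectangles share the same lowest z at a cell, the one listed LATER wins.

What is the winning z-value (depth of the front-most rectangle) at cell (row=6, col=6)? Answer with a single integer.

Check cell (6,6):
  A: rows 6-7 cols 6-7 z=2 -> covers; best now A (z=2)
  B: rows 0-1 cols 2-6 -> outside (row miss)
  C: rows 5-6 cols 3-7 z=1 -> covers; best now C (z=1)
Winner: C at z=1

Answer: 1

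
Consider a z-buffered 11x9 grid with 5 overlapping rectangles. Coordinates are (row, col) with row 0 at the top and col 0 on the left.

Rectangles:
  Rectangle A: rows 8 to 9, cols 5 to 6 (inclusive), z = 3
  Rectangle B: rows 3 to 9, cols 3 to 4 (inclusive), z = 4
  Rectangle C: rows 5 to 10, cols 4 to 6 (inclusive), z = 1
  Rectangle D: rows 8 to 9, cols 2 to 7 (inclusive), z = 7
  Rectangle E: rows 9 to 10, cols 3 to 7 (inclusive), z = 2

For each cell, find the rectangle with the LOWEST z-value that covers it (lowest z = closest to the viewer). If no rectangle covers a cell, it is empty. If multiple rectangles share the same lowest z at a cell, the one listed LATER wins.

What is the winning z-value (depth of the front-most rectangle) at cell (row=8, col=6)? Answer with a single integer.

Answer: 1

Derivation:
Check cell (8,6):
  A: rows 8-9 cols 5-6 z=3 -> covers; best now A (z=3)
  B: rows 3-9 cols 3-4 -> outside (col miss)
  C: rows 5-10 cols 4-6 z=1 -> covers; best now C (z=1)
  D: rows 8-9 cols 2-7 z=7 -> covers; best now C (z=1)
  E: rows 9-10 cols 3-7 -> outside (row miss)
Winner: C at z=1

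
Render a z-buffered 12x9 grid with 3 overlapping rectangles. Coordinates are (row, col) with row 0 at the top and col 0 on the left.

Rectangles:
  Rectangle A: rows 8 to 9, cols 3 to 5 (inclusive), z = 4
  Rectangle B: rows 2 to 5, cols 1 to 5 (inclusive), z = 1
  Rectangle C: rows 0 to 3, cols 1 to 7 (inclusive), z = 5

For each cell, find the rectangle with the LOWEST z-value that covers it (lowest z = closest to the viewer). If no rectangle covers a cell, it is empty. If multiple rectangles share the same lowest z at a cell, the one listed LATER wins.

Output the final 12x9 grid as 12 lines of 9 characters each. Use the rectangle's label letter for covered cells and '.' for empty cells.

.CCCCCCC.
.CCCCCCC.
.BBBBBCC.
.BBBBBCC.
.BBBBB...
.BBBBB...
.........
.........
...AAA...
...AAA...
.........
.........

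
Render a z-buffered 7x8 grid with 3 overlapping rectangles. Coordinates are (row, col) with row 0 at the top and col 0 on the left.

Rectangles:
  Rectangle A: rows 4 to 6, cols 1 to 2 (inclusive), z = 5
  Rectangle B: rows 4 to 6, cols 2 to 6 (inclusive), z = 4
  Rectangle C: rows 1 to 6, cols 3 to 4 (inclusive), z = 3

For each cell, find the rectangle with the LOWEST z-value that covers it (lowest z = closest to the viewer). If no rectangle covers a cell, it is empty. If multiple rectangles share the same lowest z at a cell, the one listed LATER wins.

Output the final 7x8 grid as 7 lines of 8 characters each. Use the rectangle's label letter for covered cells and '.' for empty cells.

........
...CC...
...CC...
...CC...
.ABCCBB.
.ABCCBB.
.ABCCBB.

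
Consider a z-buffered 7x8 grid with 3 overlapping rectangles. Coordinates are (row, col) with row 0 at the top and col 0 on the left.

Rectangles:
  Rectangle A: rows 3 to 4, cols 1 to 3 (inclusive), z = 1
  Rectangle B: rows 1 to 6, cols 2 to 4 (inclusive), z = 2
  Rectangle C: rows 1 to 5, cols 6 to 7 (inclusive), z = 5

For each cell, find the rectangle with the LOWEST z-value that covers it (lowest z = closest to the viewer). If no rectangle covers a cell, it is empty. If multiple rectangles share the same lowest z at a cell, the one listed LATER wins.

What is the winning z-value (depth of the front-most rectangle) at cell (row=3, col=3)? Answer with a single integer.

Answer: 1

Derivation:
Check cell (3,3):
  A: rows 3-4 cols 1-3 z=1 -> covers; best now A (z=1)
  B: rows 1-6 cols 2-4 z=2 -> covers; best now A (z=1)
  C: rows 1-5 cols 6-7 -> outside (col miss)
Winner: A at z=1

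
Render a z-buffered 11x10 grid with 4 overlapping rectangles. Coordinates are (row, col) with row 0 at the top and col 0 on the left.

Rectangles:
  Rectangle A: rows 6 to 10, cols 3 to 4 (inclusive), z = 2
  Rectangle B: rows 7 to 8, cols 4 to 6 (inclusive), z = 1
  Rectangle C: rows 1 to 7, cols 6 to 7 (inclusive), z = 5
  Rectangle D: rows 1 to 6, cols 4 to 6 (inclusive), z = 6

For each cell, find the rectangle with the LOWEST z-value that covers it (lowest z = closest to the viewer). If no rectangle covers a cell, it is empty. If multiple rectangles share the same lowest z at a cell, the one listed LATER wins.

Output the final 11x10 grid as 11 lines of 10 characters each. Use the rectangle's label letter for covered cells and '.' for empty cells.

..........
....DDCC..
....DDCC..
....DDCC..
....DDCC..
....DDCC..
...AADCC..
...ABBBC..
...ABBB...
...AA.....
...AA.....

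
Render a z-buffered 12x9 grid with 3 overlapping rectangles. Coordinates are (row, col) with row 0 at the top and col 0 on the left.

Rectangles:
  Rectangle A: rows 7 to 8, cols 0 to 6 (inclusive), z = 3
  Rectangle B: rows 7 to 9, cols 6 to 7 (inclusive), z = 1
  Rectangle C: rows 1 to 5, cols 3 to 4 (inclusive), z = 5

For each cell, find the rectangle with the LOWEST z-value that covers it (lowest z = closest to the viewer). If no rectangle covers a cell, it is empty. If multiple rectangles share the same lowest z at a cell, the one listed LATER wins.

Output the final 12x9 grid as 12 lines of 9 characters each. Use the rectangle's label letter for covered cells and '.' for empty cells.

.........
...CC....
...CC....
...CC....
...CC....
...CC....
.........
AAAAAABB.
AAAAAABB.
......BB.
.........
.........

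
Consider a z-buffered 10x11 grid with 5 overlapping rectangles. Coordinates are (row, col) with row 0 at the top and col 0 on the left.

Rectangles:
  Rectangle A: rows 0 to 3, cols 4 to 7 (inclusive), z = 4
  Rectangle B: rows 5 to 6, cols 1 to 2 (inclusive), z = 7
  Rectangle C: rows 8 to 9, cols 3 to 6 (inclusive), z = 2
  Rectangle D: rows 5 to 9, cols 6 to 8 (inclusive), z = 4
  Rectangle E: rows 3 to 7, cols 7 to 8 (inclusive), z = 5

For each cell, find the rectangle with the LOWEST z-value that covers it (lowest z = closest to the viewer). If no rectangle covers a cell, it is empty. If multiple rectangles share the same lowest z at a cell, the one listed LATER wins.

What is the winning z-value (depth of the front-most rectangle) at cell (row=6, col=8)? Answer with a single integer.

Check cell (6,8):
  A: rows 0-3 cols 4-7 -> outside (row miss)
  B: rows 5-6 cols 1-2 -> outside (col miss)
  C: rows 8-9 cols 3-6 -> outside (row miss)
  D: rows 5-9 cols 6-8 z=4 -> covers; best now D (z=4)
  E: rows 3-7 cols 7-8 z=5 -> covers; best now D (z=4)
Winner: D at z=4

Answer: 4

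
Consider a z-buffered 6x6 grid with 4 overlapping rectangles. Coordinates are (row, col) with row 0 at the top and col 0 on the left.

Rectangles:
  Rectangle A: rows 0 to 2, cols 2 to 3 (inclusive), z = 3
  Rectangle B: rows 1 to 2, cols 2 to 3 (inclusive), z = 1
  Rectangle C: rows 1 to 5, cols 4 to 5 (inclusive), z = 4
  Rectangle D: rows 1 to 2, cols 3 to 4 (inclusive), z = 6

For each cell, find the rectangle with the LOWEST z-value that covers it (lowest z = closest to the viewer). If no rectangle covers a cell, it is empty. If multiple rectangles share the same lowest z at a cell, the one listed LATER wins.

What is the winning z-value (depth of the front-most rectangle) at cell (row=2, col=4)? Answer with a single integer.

Check cell (2,4):
  A: rows 0-2 cols 2-3 -> outside (col miss)
  B: rows 1-2 cols 2-3 -> outside (col miss)
  C: rows 1-5 cols 4-5 z=4 -> covers; best now C (z=4)
  D: rows 1-2 cols 3-4 z=6 -> covers; best now C (z=4)
Winner: C at z=4

Answer: 4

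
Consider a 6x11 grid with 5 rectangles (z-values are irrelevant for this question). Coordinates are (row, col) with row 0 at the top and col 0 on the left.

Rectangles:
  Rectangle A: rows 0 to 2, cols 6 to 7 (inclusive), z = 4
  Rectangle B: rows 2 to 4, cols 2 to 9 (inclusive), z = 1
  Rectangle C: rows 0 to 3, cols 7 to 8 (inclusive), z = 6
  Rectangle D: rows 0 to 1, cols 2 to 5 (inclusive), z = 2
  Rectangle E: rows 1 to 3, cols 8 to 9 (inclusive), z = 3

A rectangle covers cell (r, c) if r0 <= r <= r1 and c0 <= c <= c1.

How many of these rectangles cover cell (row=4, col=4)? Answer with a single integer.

Check cell (4,4):
  A: rows 0-2 cols 6-7 -> outside (row miss)
  B: rows 2-4 cols 2-9 -> covers
  C: rows 0-3 cols 7-8 -> outside (row miss)
  D: rows 0-1 cols 2-5 -> outside (row miss)
  E: rows 1-3 cols 8-9 -> outside (row miss)
Count covering = 1

Answer: 1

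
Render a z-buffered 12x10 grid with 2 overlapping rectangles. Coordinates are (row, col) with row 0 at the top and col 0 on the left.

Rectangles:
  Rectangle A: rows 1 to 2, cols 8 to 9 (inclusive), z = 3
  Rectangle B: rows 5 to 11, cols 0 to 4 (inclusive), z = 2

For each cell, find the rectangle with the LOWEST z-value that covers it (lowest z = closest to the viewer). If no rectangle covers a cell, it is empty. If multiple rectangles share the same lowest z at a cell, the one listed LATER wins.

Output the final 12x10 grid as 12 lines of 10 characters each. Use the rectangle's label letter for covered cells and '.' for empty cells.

..........
........AA
........AA
..........
..........
BBBBB.....
BBBBB.....
BBBBB.....
BBBBB.....
BBBBB.....
BBBBB.....
BBBBB.....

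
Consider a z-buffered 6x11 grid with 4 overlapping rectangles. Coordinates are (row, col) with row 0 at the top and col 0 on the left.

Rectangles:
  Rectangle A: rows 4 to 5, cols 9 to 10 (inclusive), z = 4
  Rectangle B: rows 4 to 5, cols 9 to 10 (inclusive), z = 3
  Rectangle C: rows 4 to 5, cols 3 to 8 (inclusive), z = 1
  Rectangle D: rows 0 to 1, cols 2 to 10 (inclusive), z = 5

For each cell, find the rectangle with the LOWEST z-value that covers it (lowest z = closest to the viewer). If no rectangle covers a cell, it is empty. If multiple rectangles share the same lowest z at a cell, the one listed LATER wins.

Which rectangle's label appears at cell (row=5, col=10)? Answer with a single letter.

Answer: B

Derivation:
Check cell (5,10):
  A: rows 4-5 cols 9-10 z=4 -> covers; best now A (z=4)
  B: rows 4-5 cols 9-10 z=3 -> covers; best now B (z=3)
  C: rows 4-5 cols 3-8 -> outside (col miss)
  D: rows 0-1 cols 2-10 -> outside (row miss)
Winner: B at z=3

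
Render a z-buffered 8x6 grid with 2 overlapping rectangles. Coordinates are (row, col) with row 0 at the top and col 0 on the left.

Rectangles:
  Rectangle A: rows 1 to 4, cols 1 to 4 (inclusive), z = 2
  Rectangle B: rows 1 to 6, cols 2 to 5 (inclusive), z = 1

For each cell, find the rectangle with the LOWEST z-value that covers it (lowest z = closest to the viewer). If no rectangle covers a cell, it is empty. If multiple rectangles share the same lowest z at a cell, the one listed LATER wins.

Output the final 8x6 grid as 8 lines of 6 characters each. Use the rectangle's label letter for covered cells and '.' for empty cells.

......
.ABBBB
.ABBBB
.ABBBB
.ABBBB
..BBBB
..BBBB
......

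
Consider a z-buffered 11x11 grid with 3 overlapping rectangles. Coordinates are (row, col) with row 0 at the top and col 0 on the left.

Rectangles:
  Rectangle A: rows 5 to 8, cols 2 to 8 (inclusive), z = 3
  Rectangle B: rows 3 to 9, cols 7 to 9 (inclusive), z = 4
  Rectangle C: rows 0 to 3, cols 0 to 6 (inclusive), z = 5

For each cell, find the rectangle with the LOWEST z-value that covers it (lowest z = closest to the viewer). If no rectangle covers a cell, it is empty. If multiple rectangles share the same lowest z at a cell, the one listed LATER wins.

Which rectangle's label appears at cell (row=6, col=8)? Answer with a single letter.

Check cell (6,8):
  A: rows 5-8 cols 2-8 z=3 -> covers; best now A (z=3)
  B: rows 3-9 cols 7-9 z=4 -> covers; best now A (z=3)
  C: rows 0-3 cols 0-6 -> outside (row miss)
Winner: A at z=3

Answer: A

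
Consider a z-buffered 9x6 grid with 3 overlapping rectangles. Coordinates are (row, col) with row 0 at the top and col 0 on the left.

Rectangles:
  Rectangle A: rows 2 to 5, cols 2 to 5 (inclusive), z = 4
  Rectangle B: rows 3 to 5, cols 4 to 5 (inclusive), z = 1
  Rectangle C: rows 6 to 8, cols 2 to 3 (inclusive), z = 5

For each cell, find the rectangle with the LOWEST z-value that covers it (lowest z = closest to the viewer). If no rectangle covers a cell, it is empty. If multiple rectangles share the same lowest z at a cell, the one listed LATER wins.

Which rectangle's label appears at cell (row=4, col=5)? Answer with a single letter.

Check cell (4,5):
  A: rows 2-5 cols 2-5 z=4 -> covers; best now A (z=4)
  B: rows 3-5 cols 4-5 z=1 -> covers; best now B (z=1)
  C: rows 6-8 cols 2-3 -> outside (row miss)
Winner: B at z=1

Answer: B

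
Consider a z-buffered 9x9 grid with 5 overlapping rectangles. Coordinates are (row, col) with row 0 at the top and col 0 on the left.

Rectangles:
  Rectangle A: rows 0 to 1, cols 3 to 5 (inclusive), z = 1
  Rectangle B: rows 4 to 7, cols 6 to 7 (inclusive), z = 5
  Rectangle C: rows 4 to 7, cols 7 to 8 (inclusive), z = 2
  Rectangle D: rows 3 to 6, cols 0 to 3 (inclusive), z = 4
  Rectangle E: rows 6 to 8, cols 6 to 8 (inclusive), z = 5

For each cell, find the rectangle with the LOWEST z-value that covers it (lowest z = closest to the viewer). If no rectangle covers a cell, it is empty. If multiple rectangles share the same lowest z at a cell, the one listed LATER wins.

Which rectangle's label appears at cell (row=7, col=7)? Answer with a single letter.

Check cell (7,7):
  A: rows 0-1 cols 3-5 -> outside (row miss)
  B: rows 4-7 cols 6-7 z=5 -> covers; best now B (z=5)
  C: rows 4-7 cols 7-8 z=2 -> covers; best now C (z=2)
  D: rows 3-6 cols 0-3 -> outside (row miss)
  E: rows 6-8 cols 6-8 z=5 -> covers; best now C (z=2)
Winner: C at z=2

Answer: C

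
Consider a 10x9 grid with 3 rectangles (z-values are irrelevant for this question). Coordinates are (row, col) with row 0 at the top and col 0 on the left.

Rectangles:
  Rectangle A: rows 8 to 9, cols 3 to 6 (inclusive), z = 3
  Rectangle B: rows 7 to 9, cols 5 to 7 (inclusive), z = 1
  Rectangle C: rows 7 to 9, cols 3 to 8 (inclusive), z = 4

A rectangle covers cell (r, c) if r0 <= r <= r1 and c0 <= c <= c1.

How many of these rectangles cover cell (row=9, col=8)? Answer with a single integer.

Answer: 1

Derivation:
Check cell (9,8):
  A: rows 8-9 cols 3-6 -> outside (col miss)
  B: rows 7-9 cols 5-7 -> outside (col miss)
  C: rows 7-9 cols 3-8 -> covers
Count covering = 1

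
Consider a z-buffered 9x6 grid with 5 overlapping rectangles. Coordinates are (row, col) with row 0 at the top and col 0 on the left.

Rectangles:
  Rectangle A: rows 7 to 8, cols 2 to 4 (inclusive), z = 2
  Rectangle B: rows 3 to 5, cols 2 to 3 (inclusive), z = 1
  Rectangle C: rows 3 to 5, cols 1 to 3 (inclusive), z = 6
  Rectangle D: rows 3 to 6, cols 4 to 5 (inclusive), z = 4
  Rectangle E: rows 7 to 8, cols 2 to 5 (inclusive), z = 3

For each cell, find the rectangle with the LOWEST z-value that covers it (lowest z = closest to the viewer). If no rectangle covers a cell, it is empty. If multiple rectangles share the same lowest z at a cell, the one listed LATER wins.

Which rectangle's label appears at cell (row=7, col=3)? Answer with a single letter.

Check cell (7,3):
  A: rows 7-8 cols 2-4 z=2 -> covers; best now A (z=2)
  B: rows 3-5 cols 2-3 -> outside (row miss)
  C: rows 3-5 cols 1-3 -> outside (row miss)
  D: rows 3-6 cols 4-5 -> outside (row miss)
  E: rows 7-8 cols 2-5 z=3 -> covers; best now A (z=2)
Winner: A at z=2

Answer: A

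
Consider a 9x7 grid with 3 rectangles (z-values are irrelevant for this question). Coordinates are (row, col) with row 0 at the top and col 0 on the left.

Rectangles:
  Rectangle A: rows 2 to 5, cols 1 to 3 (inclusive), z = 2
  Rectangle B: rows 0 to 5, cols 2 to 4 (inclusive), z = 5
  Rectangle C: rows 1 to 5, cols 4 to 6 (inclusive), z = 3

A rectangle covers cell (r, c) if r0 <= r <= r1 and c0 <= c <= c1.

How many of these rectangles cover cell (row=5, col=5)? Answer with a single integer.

Check cell (5,5):
  A: rows 2-5 cols 1-3 -> outside (col miss)
  B: rows 0-5 cols 2-4 -> outside (col miss)
  C: rows 1-5 cols 4-6 -> covers
Count covering = 1

Answer: 1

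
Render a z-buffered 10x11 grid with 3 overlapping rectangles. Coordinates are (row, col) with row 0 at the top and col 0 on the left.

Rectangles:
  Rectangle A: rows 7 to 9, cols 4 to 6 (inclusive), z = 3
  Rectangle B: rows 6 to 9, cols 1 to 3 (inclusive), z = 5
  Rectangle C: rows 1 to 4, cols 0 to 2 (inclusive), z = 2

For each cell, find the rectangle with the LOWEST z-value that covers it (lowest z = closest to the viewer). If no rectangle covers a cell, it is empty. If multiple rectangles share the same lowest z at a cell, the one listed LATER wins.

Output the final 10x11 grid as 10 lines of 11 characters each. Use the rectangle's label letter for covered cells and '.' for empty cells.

...........
CCC........
CCC........
CCC........
CCC........
...........
.BBB.......
.BBBAAA....
.BBBAAA....
.BBBAAA....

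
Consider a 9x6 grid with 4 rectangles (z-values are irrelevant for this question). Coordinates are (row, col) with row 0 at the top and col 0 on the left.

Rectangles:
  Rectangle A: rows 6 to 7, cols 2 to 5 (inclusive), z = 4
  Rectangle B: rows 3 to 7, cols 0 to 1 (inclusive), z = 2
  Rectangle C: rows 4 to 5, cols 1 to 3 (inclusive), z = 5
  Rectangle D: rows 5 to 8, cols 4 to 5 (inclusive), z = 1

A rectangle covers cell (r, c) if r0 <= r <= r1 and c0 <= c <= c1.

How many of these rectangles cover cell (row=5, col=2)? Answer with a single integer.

Answer: 1

Derivation:
Check cell (5,2):
  A: rows 6-7 cols 2-5 -> outside (row miss)
  B: rows 3-7 cols 0-1 -> outside (col miss)
  C: rows 4-5 cols 1-3 -> covers
  D: rows 5-8 cols 4-5 -> outside (col miss)
Count covering = 1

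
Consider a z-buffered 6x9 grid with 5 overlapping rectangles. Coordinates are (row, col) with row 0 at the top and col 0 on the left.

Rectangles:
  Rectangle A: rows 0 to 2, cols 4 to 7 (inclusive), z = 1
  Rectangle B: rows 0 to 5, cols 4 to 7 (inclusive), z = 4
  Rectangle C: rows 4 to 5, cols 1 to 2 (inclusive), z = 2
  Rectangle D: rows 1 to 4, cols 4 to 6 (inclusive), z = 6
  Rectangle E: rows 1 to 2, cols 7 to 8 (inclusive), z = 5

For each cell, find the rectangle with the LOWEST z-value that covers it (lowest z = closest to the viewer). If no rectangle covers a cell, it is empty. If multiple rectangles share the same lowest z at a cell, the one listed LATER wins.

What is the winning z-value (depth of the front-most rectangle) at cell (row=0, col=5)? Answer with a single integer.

Answer: 1

Derivation:
Check cell (0,5):
  A: rows 0-2 cols 4-7 z=1 -> covers; best now A (z=1)
  B: rows 0-5 cols 4-7 z=4 -> covers; best now A (z=1)
  C: rows 4-5 cols 1-2 -> outside (row miss)
  D: rows 1-4 cols 4-6 -> outside (row miss)
  E: rows 1-2 cols 7-8 -> outside (row miss)
Winner: A at z=1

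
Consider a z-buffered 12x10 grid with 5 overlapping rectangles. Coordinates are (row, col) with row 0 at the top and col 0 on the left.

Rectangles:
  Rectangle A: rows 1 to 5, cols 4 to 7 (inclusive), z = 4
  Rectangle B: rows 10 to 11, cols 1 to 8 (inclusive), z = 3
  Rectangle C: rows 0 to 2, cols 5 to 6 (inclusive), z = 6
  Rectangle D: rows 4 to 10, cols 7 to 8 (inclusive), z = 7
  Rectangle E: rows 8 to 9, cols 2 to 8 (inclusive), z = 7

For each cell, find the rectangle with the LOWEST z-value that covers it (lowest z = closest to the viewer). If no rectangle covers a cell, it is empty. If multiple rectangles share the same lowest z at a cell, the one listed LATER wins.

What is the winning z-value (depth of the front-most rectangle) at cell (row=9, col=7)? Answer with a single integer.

Check cell (9,7):
  A: rows 1-5 cols 4-7 -> outside (row miss)
  B: rows 10-11 cols 1-8 -> outside (row miss)
  C: rows 0-2 cols 5-6 -> outside (row miss)
  D: rows 4-10 cols 7-8 z=7 -> covers; best now D (z=7)
  E: rows 8-9 cols 2-8 z=7 -> covers; best now E (z=7)
Winner: E at z=7

Answer: 7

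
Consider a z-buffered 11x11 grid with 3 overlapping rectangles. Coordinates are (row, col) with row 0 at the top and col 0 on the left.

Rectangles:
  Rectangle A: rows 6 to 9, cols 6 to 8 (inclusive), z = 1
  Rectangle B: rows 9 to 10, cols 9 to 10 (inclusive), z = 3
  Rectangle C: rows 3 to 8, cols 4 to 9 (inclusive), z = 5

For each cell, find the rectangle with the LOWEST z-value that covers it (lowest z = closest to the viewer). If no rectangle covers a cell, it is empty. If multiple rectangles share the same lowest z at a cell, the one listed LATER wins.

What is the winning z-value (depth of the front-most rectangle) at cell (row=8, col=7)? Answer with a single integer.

Answer: 1

Derivation:
Check cell (8,7):
  A: rows 6-9 cols 6-8 z=1 -> covers; best now A (z=1)
  B: rows 9-10 cols 9-10 -> outside (row miss)
  C: rows 3-8 cols 4-9 z=5 -> covers; best now A (z=1)
Winner: A at z=1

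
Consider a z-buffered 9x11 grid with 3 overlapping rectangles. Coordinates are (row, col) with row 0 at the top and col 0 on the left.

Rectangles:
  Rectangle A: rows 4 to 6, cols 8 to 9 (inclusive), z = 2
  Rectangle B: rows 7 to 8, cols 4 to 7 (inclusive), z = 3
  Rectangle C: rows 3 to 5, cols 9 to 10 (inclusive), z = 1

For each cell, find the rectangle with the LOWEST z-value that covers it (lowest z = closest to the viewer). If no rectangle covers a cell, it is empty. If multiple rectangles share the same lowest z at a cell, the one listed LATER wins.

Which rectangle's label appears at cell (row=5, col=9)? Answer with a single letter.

Check cell (5,9):
  A: rows 4-6 cols 8-9 z=2 -> covers; best now A (z=2)
  B: rows 7-8 cols 4-7 -> outside (row miss)
  C: rows 3-5 cols 9-10 z=1 -> covers; best now C (z=1)
Winner: C at z=1

Answer: C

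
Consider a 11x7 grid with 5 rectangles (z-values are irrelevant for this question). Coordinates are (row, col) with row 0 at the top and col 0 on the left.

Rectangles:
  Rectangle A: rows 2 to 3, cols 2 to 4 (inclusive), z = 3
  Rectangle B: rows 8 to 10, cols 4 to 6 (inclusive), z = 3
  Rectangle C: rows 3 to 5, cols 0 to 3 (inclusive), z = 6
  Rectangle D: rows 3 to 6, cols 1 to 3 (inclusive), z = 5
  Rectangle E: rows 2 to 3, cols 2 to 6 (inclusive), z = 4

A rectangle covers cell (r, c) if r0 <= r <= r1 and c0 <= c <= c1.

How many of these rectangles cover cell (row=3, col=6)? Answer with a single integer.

Answer: 1

Derivation:
Check cell (3,6):
  A: rows 2-3 cols 2-4 -> outside (col miss)
  B: rows 8-10 cols 4-6 -> outside (row miss)
  C: rows 3-5 cols 0-3 -> outside (col miss)
  D: rows 3-6 cols 1-3 -> outside (col miss)
  E: rows 2-3 cols 2-6 -> covers
Count covering = 1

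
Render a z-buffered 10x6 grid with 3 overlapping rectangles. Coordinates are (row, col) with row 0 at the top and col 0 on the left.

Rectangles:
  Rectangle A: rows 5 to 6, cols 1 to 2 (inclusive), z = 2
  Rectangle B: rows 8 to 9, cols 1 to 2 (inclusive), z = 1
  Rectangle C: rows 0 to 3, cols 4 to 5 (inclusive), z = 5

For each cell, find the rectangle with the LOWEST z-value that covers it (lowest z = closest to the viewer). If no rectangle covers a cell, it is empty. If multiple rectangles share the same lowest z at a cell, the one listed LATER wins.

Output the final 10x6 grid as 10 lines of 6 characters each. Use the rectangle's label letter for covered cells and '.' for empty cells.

....CC
....CC
....CC
....CC
......
.AA...
.AA...
......
.BB...
.BB...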